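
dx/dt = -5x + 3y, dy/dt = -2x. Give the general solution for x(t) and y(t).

x(t) = 3C_1e^(-3t) + C_2e^(-2t), y(t) = 2C_1e^(-3t) + C_2e^(-2t)

Coefficient matrix A = [[-5, 3], [-2, 0]].
Characteristic polynomial det(A - λI) = λ^2 + 5λ + 6 = 0.
Eigenvalues λ = -3, -2.
For λ=-3: (A-λI) row 1 is [-2, 3], so an eigenvector is (3, 2).
For λ=-2: (A-λI) row 1 is [-3, 3], so an eigenvector is (1, 1).
General solution: C_1e^(-3t)(3,2) + C_2e^(-2t)(1,1).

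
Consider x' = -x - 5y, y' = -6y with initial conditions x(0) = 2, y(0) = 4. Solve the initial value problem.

x(t) = -2e^(-t) + 4e^(-6t), y(t) = 4e^(-6t)

Coefficient matrix A = [[-1, -5], [0, -6]].
Characteristic polynomial det(A - λI) = λ^2 + 7λ + 6 = 0.
Eigenvalues λ = -6, -1.
For λ=-6: (A-λI) row 1 is [5, -5], so an eigenvector is (1, 1).
For λ=-1: (A-λI) row 1 is [0, -5], so an eigenvector is (-1, 0).
General solution: K_1e^(-6t)(1,1) + K_2e^(-t)(-1,0).
Applying x(0)=2, y(0)=4 gives K_1=4, K_2=2.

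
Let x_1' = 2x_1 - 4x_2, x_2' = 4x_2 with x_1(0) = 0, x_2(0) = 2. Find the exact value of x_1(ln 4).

-960

A = [[2,-4],[0,4]]; eigenvalues λ = 2, 4.
Eigenvectors: (-1,0) for λ=2, (2,-1) for λ=4.
From the initial condition, c_1 = -4, c_2 = -2.
x_1(ln 4) = (-4)(4^2)(-1) + (-2)(4^4)(2) = -960.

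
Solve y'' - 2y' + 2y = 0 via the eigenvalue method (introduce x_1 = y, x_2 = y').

y(t) = c_1e^(t)cos(t) + c_2e^(t)sin(t)

Let x_1 = y, x_2 = y'. Then x_1' = x_2 and x_2' = -2x_1 + 2x_2.
A = [[0,1],[-2,2]]; det(A-λI) = λ^2 - 2λ + 2.
Eigenvalues λ = 1 ± i.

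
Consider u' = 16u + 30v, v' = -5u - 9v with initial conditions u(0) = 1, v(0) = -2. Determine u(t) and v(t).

u(t) = -9e^(6t) + 10e^(t), v(t) = 3e^(6t) - 5e^(t)

Coefficient matrix A = [[16, 30], [-5, -9]].
Characteristic polynomial det(A - λI) = λ^2 - 7λ + 6 = 0.
Eigenvalues λ = 1, 6.
For λ=1: (A-λI) row 1 is [15, 30], so an eigenvector is (2, -1).
For λ=6: (A-λI) row 1 is [10, 30], so an eigenvector is (-3, 1).
General solution: C_1e^(t)(2,-1) + C_2e^(6t)(-3,1).
Applying u(0)=1, v(0)=-2 gives C_1=5, C_2=3.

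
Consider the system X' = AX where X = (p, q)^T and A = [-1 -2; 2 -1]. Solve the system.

Coefficient matrix A = [[-1, -2], [2, -1]].
Characteristic polynomial det(A - λI) = λ^2 + 2λ + 5 = 0.
Eigenvalues λ = -1 ± 2i (complex conjugate pair).
For λ=-1+2i: an eigenvector is (0,1) - i(-1,0) = (0 + i, 1).
A real fundamental pair from Re and Im of e^((-1+2i)t)v: X_1 = e^(-t)(cos(2t)·(0,1) + sin(2t)·(-1,0)), X_2 = e^(-t)(sin(2t)·(0,1) - cos(2t)·(-1,0)).
General solution: C_1X_1 + C_2X_2.

p(t) = -C_1e^(-t)sin(2t) + C_2e^(-t)cos(2t), q(t) = C_1e^(-t)cos(2t) + C_2e^(-t)sin(2t)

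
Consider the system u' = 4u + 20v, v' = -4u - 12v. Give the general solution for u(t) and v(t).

Coefficient matrix A = [[4, 20], [-4, -12]].
Characteristic polynomial det(A - λI) = λ^2 + 8λ + 32 = 0.
Eigenvalues λ = -4 ± 4i (complex conjugate pair).
For λ=-4+4i: an eigenvector is (-1,0) - i(-2,1) = (-1 + 2i, 0 - i).
A real fundamental pair from Re and Im of e^((-4+4i)t)v: X_1 = e^(-4t)(cos(4t)·(-1,0) + sin(4t)·(-2,1)), X_2 = e^(-4t)(sin(4t)·(-1,0) - cos(4t)·(-2,1)).
General solution: C_1X_1 + C_2X_2.

u(t) = -2C_1e^(-4t)sin(4t) - C_1e^(-4t)cos(4t) - C_2e^(-4t)sin(4t) + 2C_2e^(-4t)cos(4t), v(t) = C_1e^(-4t)sin(4t) - C_2e^(-4t)cos(4t)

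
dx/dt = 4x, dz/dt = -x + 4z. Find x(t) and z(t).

x(t) = -c_2e^(4t), z(t) = c_1e^(4t) + c_2te^(4t) - 3c_2e^(4t)

Coefficient matrix A = [[4, 0], [-1, 4]].
Characteristic polynomial det(A - λI) = λ^2 - 8λ + 16 = 0.
Single eigenvalue λ = 4 with algebraic multiplicity 2.
Eigenvector v = (0,1); generalized eigenvector w with (A-λI)w=v is (-1,-3).
General solution: e^(4t)[c_1·v + c_2·(t·v + w)].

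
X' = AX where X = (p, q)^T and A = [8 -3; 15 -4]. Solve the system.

p(t) = -C_1e^(2t)sin(3t) + C_2e^(2t)cos(3t), q(t) = -2C_1e^(2t)sin(3t) + C_1e^(2t)cos(3t) + C_2e^(2t)sin(3t) + 2C_2e^(2t)cos(3t)

Coefficient matrix A = [[8, -3], [15, -4]].
Characteristic polynomial det(A - λI) = λ^2 - 4λ + 13 = 0.
Eigenvalues λ = 2 ± 3i (complex conjugate pair).
For λ=2+3i: an eigenvector is (0,1) - i(-1,-2) = (0 + i, 1 + 2i).
A real fundamental pair from Re and Im of e^((2+3i)t)v: X_1 = e^(2t)(cos(3t)·(0,1) + sin(3t)·(-1,-2)), X_2 = e^(2t)(sin(3t)·(0,1) - cos(3t)·(-1,-2)).
General solution: C_1X_1 + C_2X_2.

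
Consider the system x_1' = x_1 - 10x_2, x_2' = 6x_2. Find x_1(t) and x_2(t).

Coefficient matrix A = [[1, -10], [0, 6]].
Characteristic polynomial det(A - λI) = λ^2 - 7λ + 6 = 0.
Eigenvalues λ = 6, 1.
For λ=6: (A-λI) row 1 is [-5, -10], so an eigenvector is (-2, 1).
For λ=1: (A-λI) row 1 is [0, -10], so an eigenvector is (-1, 0).
General solution: K_1e^(6t)(-2,1) + K_2e^(t)(-1,0).

x_1(t) = -2K_1e^(6t) - K_2e^(t), x_2(t) = K_1e^(6t)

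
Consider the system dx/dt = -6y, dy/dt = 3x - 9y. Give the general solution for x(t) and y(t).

x(t) = -K_1e^(-6t) + 2K_2e^(-3t), y(t) = -K_1e^(-6t) + K_2e^(-3t)

Coefficient matrix A = [[0, -6], [3, -9]].
Characteristic polynomial det(A - λI) = λ^2 + 9λ + 18 = 0.
Eigenvalues λ = -6, -3.
For λ=-6: (A-λI) row 1 is [6, -6], so an eigenvector is (-1, -1).
For λ=-3: (A-λI) row 1 is [3, -6], so an eigenvector is (2, 1).
General solution: K_1e^(-6t)(-1,-1) + K_2e^(-3t)(2,1).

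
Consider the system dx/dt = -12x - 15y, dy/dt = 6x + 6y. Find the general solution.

x(t) = c_1e^(-3t)sin(3t) - 2c_1e^(-3t)cos(3t) - 2c_2e^(-3t)sin(3t) - c_2e^(-3t)cos(3t), y(t) = -c_1e^(-3t)sin(3t) + c_1e^(-3t)cos(3t) + c_2e^(-3t)sin(3t) + c_2e^(-3t)cos(3t)

Coefficient matrix A = [[-12, -15], [6, 6]].
Characteristic polynomial det(A - λI) = λ^2 + 6λ + 18 = 0.
Eigenvalues λ = -3 ± 3i (complex conjugate pair).
For λ=-3+3i: an eigenvector is (-2,1) - i(1,-1) = (-2 - i, 1 + i).
A real fundamental pair from Re and Im of e^((-3+3i)t)v: X_1 = e^(-3t)(cos(3t)·(-2,1) + sin(3t)·(1,-1)), X_2 = e^(-3t)(sin(3t)·(-2,1) - cos(3t)·(1,-1)).
General solution: c_1X_1 + c_2X_2.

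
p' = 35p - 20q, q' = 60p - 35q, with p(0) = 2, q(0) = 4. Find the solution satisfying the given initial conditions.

Coefficient matrix A = [[35, -20], [60, -35]].
Characteristic polynomial det(A - λI) = λ^2 - 25 = 0.
Eigenvalues λ = -5, 5.
For λ=-5: (A-λI) row 1 is [40, -20], so an eigenvector is (1, 2).
For λ=5: (A-λI) row 1 is [30, -20], so an eigenvector is (-2, -3).
General solution: K_1e^(-5t)(1,2) + K_2e^(5t)(-2,-3).
Applying p(0)=2, q(0)=4 gives K_1=2, K_2=0.

p(t) = 2e^(-5t), q(t) = 4e^(-5t)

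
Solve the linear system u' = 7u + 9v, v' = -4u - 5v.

Coefficient matrix A = [[7, 9], [-4, -5]].
Characteristic polynomial det(A - λI) = λ^2 - 2λ + 1 = 0.
Single eigenvalue λ = 1 with algebraic multiplicity 2.
Eigenvector v = (3,-2); generalized eigenvector w with (A-λI)w=v is (2,-1).
General solution: e^(t)[c_1·v + c_2·(t·v + w)].

u(t) = 3c_1e^(t) + 3c_2te^(t) + 2c_2e^(t), v(t) = -2c_1e^(t) - 2c_2te^(t) - c_2e^(t)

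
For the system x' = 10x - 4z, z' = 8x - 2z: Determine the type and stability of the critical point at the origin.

A = [[10,-4],[8,-2]]; det(A-λI) = λ^2 - 8λ + 12.
λ = 2, 6: both positive.

unstable node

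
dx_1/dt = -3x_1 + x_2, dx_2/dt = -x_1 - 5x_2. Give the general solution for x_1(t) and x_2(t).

Coefficient matrix A = [[-3, 1], [-1, -5]].
Characteristic polynomial det(A - λI) = λ^2 + 8λ + 16 = 0.
Single eigenvalue λ = -4 with algebraic multiplicity 2.
Eigenvector v = (-1,1); generalized eigenvector w with (A-λI)w=v is (-2,1).
General solution: e^(-4t)[K_1·v + K_2·(t·v + w)].

x_1(t) = -K_1e^(-4t) - K_2te^(-4t) - 2K_2e^(-4t), x_2(t) = K_1e^(-4t) + K_2te^(-4t) + K_2e^(-4t)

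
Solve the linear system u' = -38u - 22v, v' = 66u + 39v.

Coefficient matrix A = [[-38, -22], [66, 39]].
Characteristic polynomial det(A - λI) = λ^2 - λ - 30 = 0.
Eigenvalues λ = 6, -5.
For λ=6: (A-λI) row 1 is [-44, -22], so an eigenvector is (-1, 2).
For λ=-5: (A-λI) row 1 is [-33, -22], so an eigenvector is (-2, 3).
General solution: K_1e^(6t)(-1,2) + K_2e^(-5t)(-2,3).

u(t) = -K_1e^(6t) - 2K_2e^(-5t), v(t) = 2K_1e^(6t) + 3K_2e^(-5t)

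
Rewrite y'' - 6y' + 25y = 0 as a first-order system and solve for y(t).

Let x_1 = y, x_2 = y'. Then x_1' = x_2 and x_2' = -25x_1 + 6x_2.
A = [[0,1],[-25,6]]; det(A-λI) = λ^2 - 6λ + 25.
Eigenvalues λ = 3 ± 4i.

y(t) = K_1e^(3t)cos(4t) + K_2e^(3t)sin(4t)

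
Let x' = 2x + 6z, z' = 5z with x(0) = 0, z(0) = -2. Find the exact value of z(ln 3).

A = [[2,6],[0,5]]; eigenvalues λ = 2, 5.
Eigenvectors: (1,0) for λ=2, (2,1) for λ=5.
From the initial condition, c_1 = 4, c_2 = -2.
z(ln 3) = (4)(3^2)(0) + (-2)(3^5)(1) = -486.

-486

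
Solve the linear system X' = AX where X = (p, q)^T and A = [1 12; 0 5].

p(t) = 3C_1e^(5t) + C_2e^(t), q(t) = C_1e^(5t)

Coefficient matrix A = [[1, 12], [0, 5]].
Characteristic polynomial det(A - λI) = λ^2 - 6λ + 5 = 0.
Eigenvalues λ = 5, 1.
For λ=5: (A-λI) row 1 is [-4, 12], so an eigenvector is (3, 1).
For λ=1: (A-λI) row 1 is [0, 12], so an eigenvector is (1, 0).
General solution: C_1e^(5t)(3,1) + C_2e^(t)(1,0).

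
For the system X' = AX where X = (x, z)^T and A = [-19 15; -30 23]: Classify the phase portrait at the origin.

A = [[-19,15],[-30,23]]; det(A-λI) = λ^2 - 4λ + 13.
λ = 2 ± 3i: positive real part.

unstable spiral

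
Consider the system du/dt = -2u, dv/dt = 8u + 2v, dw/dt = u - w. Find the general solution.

Coefficient matrix A = [[-2, 0, 0], [8, 2, 0], [1, 0, -1]].
det(A - λI) = 0 gives eigenvalues λ = -2, 2, -1.
For λ=-2: eigenvector (1,-2,-1).
For λ=2: eigenvector (0,1,0).
For λ=-1: eigenvector (0,0,1).
General solution: c_1e^(-2t)(1,-2,-1) + c_2e^(2t)(0,1,0) + c_3e^(-t)(0,0,1).

u(t) = c_1e^(-2t), v(t) = -2c_1e^(-2t) + c_2e^(2t), w(t) = -c_1e^(-2t) + c_3e^(-t)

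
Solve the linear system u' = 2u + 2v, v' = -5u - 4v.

u(t) = -K_1e^(-t)sin(t) - K_1e^(-t)cos(t) - K_2e^(-t)sin(t) + K_2e^(-t)cos(t), v(t) = 2K_1e^(-t)sin(t) + K_1e^(-t)cos(t) + K_2e^(-t)sin(t) - 2K_2e^(-t)cos(t)

Coefficient matrix A = [[2, 2], [-5, -4]].
Characteristic polynomial det(A - λI) = λ^2 + 2λ + 2 = 0.
Eigenvalues λ = -1 ± i (complex conjugate pair).
For λ=-1+i: an eigenvector is (-1,1) - i(-1,2) = (-1 + i, 1 - 2i).
A real fundamental pair from Re and Im of e^((-1+i)t)v: X_1 = e^(-t)(cos(t)·(-1,1) + sin(t)·(-1,2)), X_2 = e^(-t)(sin(t)·(-1,1) - cos(t)·(-1,2)).
General solution: K_1X_1 + K_2X_2.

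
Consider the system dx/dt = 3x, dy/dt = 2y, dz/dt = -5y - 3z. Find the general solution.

x(t) = C_1e^(3t), y(t) = C_2e^(2t), z(t) = -C_2e^(2t) + C_3e^(-3t)

Coefficient matrix A = [[3, 0, 0], [0, 2, 0], [0, -5, -3]].
det(A - λI) = 0 gives eigenvalues λ = 3, 2, -3.
For λ=3: eigenvector (1,0,0).
For λ=2: eigenvector (0,1,-1).
For λ=-3: eigenvector (0,0,1).
General solution: C_1e^(3t)(1,0,0) + C_2e^(2t)(0,1,-1) + C_3e^(-3t)(0,0,1).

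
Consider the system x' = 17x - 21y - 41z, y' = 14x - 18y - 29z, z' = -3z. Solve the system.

Coefficient matrix A = [[17, -21, -41], [14, -18, -29], [0, 0, -3]].
det(A - λI) = 0 gives eigenvalues λ = -4, 3, -3.
For λ=-4: eigenvector (-1,-1,0).
For λ=3: eigenvector (-3,-2,0).
For λ=-3: eigenvector (1,-1,1).
General solution: c_1e^(-4t)(-1,-1,0) + c_2e^(3t)(-3,-2,0) + c_3e^(-3t)(1,-1,1).

x(t) = -c_1e^(-4t) - 3c_2e^(3t) + c_3e^(-3t), y(t) = -c_1e^(-4t) - 2c_2e^(3t) - c_3e^(-3t), z(t) = c_3e^(-3t)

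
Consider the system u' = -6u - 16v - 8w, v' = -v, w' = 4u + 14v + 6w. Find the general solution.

Coefficient matrix A = [[-6, -16, -8], [0, -1, 0], [4, 14, 6]].
det(A - λI) = 0 gives eigenvalues λ = 2, -2, -1.
For λ=2: eigenvector (-1,0,1).
For λ=-2: eigenvector (-2,0,1).
For λ=-1: eigenvector (0,1,-2).
General solution: K_1e^(2t)(-1,0,1) + K_2e^(-2t)(-2,0,1) + K_3e^(-t)(0,1,-2).

u(t) = -K_1e^(2t) - 2K_2e^(-2t), v(t) = K_3e^(-t), w(t) = K_1e^(2t) + K_2e^(-2t) - 2K_3e^(-t)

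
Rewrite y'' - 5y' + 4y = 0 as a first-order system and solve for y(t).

y(t) = c_1e^(t) + c_2e^(4t)

Let x_1 = y, x_2 = y'. Then x_1' = x_2 and x_2' = -4x_1 + 5x_2.
A = [[0,1],[-4,5]]; det(A-λI) = λ^2 - 5λ + 4.
Eigenvalues λ = 1, 4 with eigenvectors (1,1), (1,4).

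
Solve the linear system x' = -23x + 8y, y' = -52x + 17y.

Coefficient matrix A = [[-23, 8], [-52, 17]].
Characteristic polynomial det(A - λI) = λ^2 + 6λ + 25 = 0.
Eigenvalues λ = -3 ± 4i (complex conjugate pair).
For λ=-3+4i: an eigenvector is (-1,-3) - i(-1,-2) = (-1 + i, -3 + 2i).
A real fundamental pair from Re and Im of e^((-3+4i)t)v: X_1 = e^(-3t)(cos(4t)·(-1,-3) + sin(4t)·(-1,-2)), X_2 = e^(-3t)(sin(4t)·(-1,-3) - cos(4t)·(-1,-2)).
General solution: c_1X_1 + c_2X_2.

x(t) = -c_1e^(-3t)sin(4t) - c_1e^(-3t)cos(4t) - c_2e^(-3t)sin(4t) + c_2e^(-3t)cos(4t), y(t) = -2c_1e^(-3t)sin(4t) - 3c_1e^(-3t)cos(4t) - 3c_2e^(-3t)sin(4t) + 2c_2e^(-3t)cos(4t)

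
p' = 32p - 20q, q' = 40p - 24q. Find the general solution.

p(t) = -2C_1e^(4t)sin(4t) - C_1e^(4t)cos(4t) - C_2e^(4t)sin(4t) + 2C_2e^(4t)cos(4t), q(t) = -3C_1e^(4t)sin(4t) - C_1e^(4t)cos(4t) - C_2e^(4t)sin(4t) + 3C_2e^(4t)cos(4t)

Coefficient matrix A = [[32, -20], [40, -24]].
Characteristic polynomial det(A - λI) = λ^2 - 8λ + 32 = 0.
Eigenvalues λ = 4 ± 4i (complex conjugate pair).
For λ=4+4i: an eigenvector is (-1,-1) - i(-2,-3) = (-1 + 2i, -1 + 3i).
A real fundamental pair from Re and Im of e^((4+4i)t)v: X_1 = e^(4t)(cos(4t)·(-1,-1) + sin(4t)·(-2,-3)), X_2 = e^(4t)(sin(4t)·(-1,-1) - cos(4t)·(-2,-3)).
General solution: C_1X_1 + C_2X_2.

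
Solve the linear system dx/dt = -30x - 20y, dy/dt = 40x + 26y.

x(t) = C_1e^(-2t)sin(4t) + 2C_1e^(-2t)cos(4t) + 2C_2e^(-2t)sin(4t) - C_2e^(-2t)cos(4t), y(t) = -C_1e^(-2t)sin(4t) - 3C_1e^(-2t)cos(4t) - 3C_2e^(-2t)sin(4t) + C_2e^(-2t)cos(4t)

Coefficient matrix A = [[-30, -20], [40, 26]].
Characteristic polynomial det(A - λI) = λ^2 + 4λ + 20 = 0.
Eigenvalues λ = -2 ± 4i (complex conjugate pair).
For λ=-2+4i: an eigenvector is (2,-3) - i(1,-1) = (2 - i, -3 + i).
A real fundamental pair from Re and Im of e^((-2+4i)t)v: X_1 = e^(-2t)(cos(4t)·(2,-3) + sin(4t)·(1,-1)), X_2 = e^(-2t)(sin(4t)·(2,-3) - cos(4t)·(1,-1)).
General solution: C_1X_1 + C_2X_2.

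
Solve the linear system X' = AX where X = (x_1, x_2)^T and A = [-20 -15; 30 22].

Coefficient matrix A = [[-20, -15], [30, 22]].
Characteristic polynomial det(A - λI) = λ^2 - 2λ + 10 = 0.
Eigenvalues λ = 1 ± 3i (complex conjugate pair).
For λ=1+3i: an eigenvector is (1,-1) - i(-2,3) = (1 + 2i, -1 - 3i).
A real fundamental pair from Re and Im of e^((1+3i)t)v: X_1 = e^(t)(cos(3t)·(1,-1) + sin(3t)·(-2,3)), X_2 = e^(t)(sin(3t)·(1,-1) - cos(3t)·(-2,3)).
General solution: K_1X_1 + K_2X_2.

x_1(t) = -2K_1e^(t)sin(3t) + K_1e^(t)cos(3t) + K_2e^(t)sin(3t) + 2K_2e^(t)cos(3t), x_2(t) = 3K_1e^(t)sin(3t) - K_1e^(t)cos(3t) - K_2e^(t)sin(3t) - 3K_2e^(t)cos(3t)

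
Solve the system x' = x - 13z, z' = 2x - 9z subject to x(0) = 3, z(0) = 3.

Coefficient matrix A = [[1, -13], [2, -9]].
Characteristic polynomial det(A - λI) = λ^2 + 8λ + 17 = 0.
Eigenvalues λ = -4 ± i (complex conjugate pair).
For λ=-4+i: an eigenvector is (-3,-1) - i(-2,-1) = (-3 + 2i, -1 + i).
A real fundamental pair from Re and Im of e^((-4+i)t)v: X_1 = e^(-4t)(cos(t)·(-3,-1) + sin(t)·(-2,-1)), X_2 = e^(-4t)(sin(t)·(-3,-1) - cos(t)·(-2,-1)).
General solution: K_1X_1 + K_2X_2.
Applying x(0)=3, z(0)=3 gives K_1=3, K_2=6.

x(t) = -24e^(-4t)sin(t) + 3e^(-4t)cos(t), z(t) = -9e^(-4t)sin(t) + 3e^(-4t)cos(t)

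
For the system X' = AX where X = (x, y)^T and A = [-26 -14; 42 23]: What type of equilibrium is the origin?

A = [[-26,-14],[42,23]]; det(A-λI) = λ^2 + 3λ - 10.
λ = -5, 2: opposite signs.

saddle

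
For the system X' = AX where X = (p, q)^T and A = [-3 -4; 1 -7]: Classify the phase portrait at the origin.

A = [[-3,-4],[1,-7]]; det(A-λI) = λ^2 + 10λ + 25.
repeated λ = -5 with a single eigenvector.

stable improper node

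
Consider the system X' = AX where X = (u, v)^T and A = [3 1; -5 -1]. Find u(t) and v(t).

Coefficient matrix A = [[3, 1], [-5, -1]].
Characteristic polynomial det(A - λI) = λ^2 - 2λ + 2 = 0.
Eigenvalues λ = 1 ± i (complex conjugate pair).
For λ=1+i: an eigenvector is (0,-1) - i(-1,2) = (0 + i, -1 - 2i).
A real fundamental pair from Re and Im of e^((1+i)t)v: X_1 = e^(t)(cos(t)·(0,-1) + sin(t)·(-1,2)), X_2 = e^(t)(sin(t)·(0,-1) - cos(t)·(-1,2)).
General solution: K_1X_1 + K_2X_2.

u(t) = -K_1e^(t)sin(t) + K_2e^(t)cos(t), v(t) = 2K_1e^(t)sin(t) - K_1e^(t)cos(t) - K_2e^(t)sin(t) - 2K_2e^(t)cos(t)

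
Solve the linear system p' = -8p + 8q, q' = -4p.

Coefficient matrix A = [[-8, 8], [-4, 0]].
Characteristic polynomial det(A - λI) = λ^2 + 8λ + 32 = 0.
Eigenvalues λ = -4 ± 4i (complex conjugate pair).
For λ=-4+4i: an eigenvector is (-1,0) - i(1,1) = (-1 - i, 0 - i).
A real fundamental pair from Re and Im of e^((-4+4i)t)v: X_1 = e^(-4t)(cos(4t)·(-1,0) + sin(4t)·(1,1)), X_2 = e^(-4t)(sin(4t)·(-1,0) - cos(4t)·(1,1)).
General solution: K_1X_1 + K_2X_2.

p(t) = K_1e^(-4t)sin(4t) - K_1e^(-4t)cos(4t) - K_2e^(-4t)sin(4t) - K_2e^(-4t)cos(4t), q(t) = K_1e^(-4t)sin(4t) - K_2e^(-4t)cos(4t)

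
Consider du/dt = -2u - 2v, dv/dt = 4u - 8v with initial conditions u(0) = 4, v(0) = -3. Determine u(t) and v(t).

Coefficient matrix A = [[-2, -2], [4, -8]].
Characteristic polynomial det(A - λI) = λ^2 + 10λ + 24 = 0.
Eigenvalues λ = -4, -6.
For λ=-4: (A-λI) row 1 is [2, -2], so an eigenvector is (1, 1).
For λ=-6: (A-λI) row 1 is [4, -2], so an eigenvector is (1, 2).
General solution: C_1e^(-4t)(1,1) + C_2e^(-6t)(1,2).
Applying u(0)=4, v(0)=-3 gives C_1=11, C_2=-7.

u(t) = 11e^(-4t) - 7e^(-6t), v(t) = 11e^(-4t) - 14e^(-6t)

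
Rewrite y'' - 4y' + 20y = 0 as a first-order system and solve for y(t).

y(t) = c_1e^(2t)cos(4t) + c_2e^(2t)sin(4t)

Let x_1 = y, x_2 = y'. Then x_1' = x_2 and x_2' = -20x_1 + 4x_2.
A = [[0,1],[-20,4]]; det(A-λI) = λ^2 - 4λ + 20.
Eigenvalues λ = 2 ± 4i.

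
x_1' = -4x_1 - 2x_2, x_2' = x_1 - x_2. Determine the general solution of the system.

Coefficient matrix A = [[-4, -2], [1, -1]].
Characteristic polynomial det(A - λI) = λ^2 + 5λ + 6 = 0.
Eigenvalues λ = -3, -2.
For λ=-3: (A-λI) row 1 is [-1, -2], so an eigenvector is (-2, 1).
For λ=-2: (A-λI) row 1 is [-2, -2], so an eigenvector is (-1, 1).
General solution: C_1e^(-3t)(-2,1) + C_2e^(-2t)(-1,1).

x_1(t) = -2C_1e^(-3t) - C_2e^(-2t), x_2(t) = C_1e^(-3t) + C_2e^(-2t)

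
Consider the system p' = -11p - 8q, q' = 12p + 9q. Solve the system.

p(t) = -2c_1e^(t) + c_2e^(-3t), q(t) = 3c_1e^(t) - c_2e^(-3t)

Coefficient matrix A = [[-11, -8], [12, 9]].
Characteristic polynomial det(A - λI) = λ^2 + 2λ - 3 = 0.
Eigenvalues λ = 1, -3.
For λ=1: (A-λI) row 1 is [-12, -8], so an eigenvector is (-2, 3).
For λ=-3: (A-λI) row 1 is [-8, -8], so an eigenvector is (1, -1).
General solution: c_1e^(t)(-2,3) + c_2e^(-3t)(1,-1).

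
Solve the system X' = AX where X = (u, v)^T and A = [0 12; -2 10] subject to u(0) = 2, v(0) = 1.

Coefficient matrix A = [[0, 12], [-2, 10]].
Characteristic polynomial det(A - λI) = λ^2 - 10λ + 24 = 0.
Eigenvalues λ = 4, 6.
For λ=4: (A-λI) row 1 is [-4, 12], so an eigenvector is (-3, -1).
For λ=6: (A-λI) row 1 is [-6, 12], so an eigenvector is (-2, -1).
General solution: K_1e^(4t)(-3,-1) + K_2e^(6t)(-2,-1).
Applying u(0)=2, v(0)=1 gives K_1=0, K_2=-1.

u(t) = 2e^(6t), v(t) = e^(6t)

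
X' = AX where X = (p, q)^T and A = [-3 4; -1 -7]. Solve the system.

Coefficient matrix A = [[-3, 4], [-1, -7]].
Characteristic polynomial det(A - λI) = λ^2 + 10λ + 25 = 0.
Single eigenvalue λ = -5 with algebraic multiplicity 2.
Eigenvector v = (2,-1); generalized eigenvector w with (A-λI)w=v is (1,0).
General solution: e^(-5t)[K_1·v + K_2·(t·v + w)].

p(t) = 2K_1e^(-5t) + 2K_2te^(-5t) + K_2e^(-5t), q(t) = -K_1e^(-5t) - K_2te^(-5t)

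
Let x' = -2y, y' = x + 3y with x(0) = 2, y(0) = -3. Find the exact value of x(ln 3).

30

A = [[0,-2],[1,3]]; eigenvalues λ = 1, 2.
Eigenvectors: (2,-1) for λ=1, (1,-1) for λ=2.
From the initial condition, c_1 = -1, c_2 = 4.
x(ln 3) = (-1)(3^1)(2) + (4)(3^2)(1) = 30.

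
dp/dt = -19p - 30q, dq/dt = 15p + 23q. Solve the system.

p(t) = -3C_1e^(2t)sin(3t) - C_1e^(2t)cos(3t) - C_2e^(2t)sin(3t) + 3C_2e^(2t)cos(3t), q(t) = 2C_1e^(2t)sin(3t) + C_1e^(2t)cos(3t) + C_2e^(2t)sin(3t) - 2C_2e^(2t)cos(3t)

Coefficient matrix A = [[-19, -30], [15, 23]].
Characteristic polynomial det(A - λI) = λ^2 - 4λ + 13 = 0.
Eigenvalues λ = 2 ± 3i (complex conjugate pair).
For λ=2+3i: an eigenvector is (-1,1) - i(-3,2) = (-1 + 3i, 1 - 2i).
A real fundamental pair from Re and Im of e^((2+3i)t)v: X_1 = e^(2t)(cos(3t)·(-1,1) + sin(3t)·(-3,2)), X_2 = e^(2t)(sin(3t)·(-1,1) - cos(3t)·(-3,2)).
General solution: C_1X_1 + C_2X_2.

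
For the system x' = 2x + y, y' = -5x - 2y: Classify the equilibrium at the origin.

center

A = [[2,1],[-5,-2]]; det(A-λI) = λ^2 + 1.
λ = 0 ± i: zero real part.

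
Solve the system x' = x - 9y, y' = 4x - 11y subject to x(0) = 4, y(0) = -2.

Coefficient matrix A = [[1, -9], [4, -11]].
Characteristic polynomial det(A - λI) = λ^2 + 10λ + 25 = 0.
Single eigenvalue λ = -5 with algebraic multiplicity 2.
Eigenvector v = (-3,-2); generalized eigenvector w with (A-λI)w=v is (-2,-1).
General solution: e^(-5t)[K_1·v + K_2·(t·v + w)].
Applying x(0)=4, y(0)=-2 gives K_1=8, K_2=-14.

x(t) = 42te^(-5t) + 4e^(-5t), y(t) = 28te^(-5t) - 2e^(-5t)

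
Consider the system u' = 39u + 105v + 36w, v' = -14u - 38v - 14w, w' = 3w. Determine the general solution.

Coefficient matrix A = [[39, 105, 36], [-14, -38, -14], [0, 0, 3]].
det(A - λI) = 0 gives eigenvalues λ = 4, -3, 3.
For λ=4: eigenvector (3,-1,0).
For λ=-3: eigenvector (-5,2,0).
For λ=3: eigenvector (-1,0,1).
General solution: C_1e^(4t)(3,-1,0) + C_2e^(-3t)(-5,2,0) + C_3e^(3t)(-1,0,1).

u(t) = 3C_1e^(4t) - 5C_2e^(-3t) - C_3e^(3t), v(t) = -C_1e^(4t) + 2C_2e^(-3t), w(t) = C_3e^(3t)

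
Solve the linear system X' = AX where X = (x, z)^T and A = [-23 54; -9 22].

x(t) = -2C_1e^(4t) - 3C_2e^(-5t), z(t) = -C_1e^(4t) - C_2e^(-5t)

Coefficient matrix A = [[-23, 54], [-9, 22]].
Characteristic polynomial det(A - λI) = λ^2 + λ - 20 = 0.
Eigenvalues λ = 4, -5.
For λ=4: (A-λI) row 1 is [-27, 54], so an eigenvector is (-2, -1).
For λ=-5: (A-λI) row 1 is [-18, 54], so an eigenvector is (-3, -1).
General solution: C_1e^(4t)(-2,-1) + C_2e^(-5t)(-3,-1).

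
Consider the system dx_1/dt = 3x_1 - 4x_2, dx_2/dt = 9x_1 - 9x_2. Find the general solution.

x_1(t) = -2C_1e^(-3t) - 2C_2te^(-3t) + C_2e^(-3t), x_2(t) = -3C_1e^(-3t) - 3C_2te^(-3t) + 2C_2e^(-3t)

Coefficient matrix A = [[3, -4], [9, -9]].
Characteristic polynomial det(A - λI) = λ^2 + 6λ + 9 = 0.
Single eigenvalue λ = -3 with algebraic multiplicity 2.
Eigenvector v = (-2,-3); generalized eigenvector w with (A-λI)w=v is (1,2).
General solution: e^(-3t)[C_1·v + C_2·(t·v + w)].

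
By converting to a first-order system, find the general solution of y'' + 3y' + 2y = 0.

y(t) = C_1e^(-2t) + C_2e^(-t)

Let x_1 = y, x_2 = y'. Then x_1' = x_2 and x_2' = -2x_1 - 3x_2.
A = [[0,1],[-2,-3]]; det(A-λI) = λ^2 + 3λ + 2.
Eigenvalues λ = -2, -1 with eigenvectors (1,-2), (1,-1).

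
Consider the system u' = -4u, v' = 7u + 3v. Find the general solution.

u(t) = -K_1e^(-4t), v(t) = K_1e^(-4t) - K_2e^(3t)

Coefficient matrix A = [[-4, 0], [7, 3]].
Characteristic polynomial det(A - λI) = λ^2 + λ - 12 = 0.
Eigenvalues λ = -4, 3.
For λ=-4: (A-λI) row 2 is [7, 7], so an eigenvector is (-1, 1).
For λ=3: (A-λI) row 1 is [-7, 0], so an eigenvector is (0, -1).
General solution: K_1e^(-4t)(-1,1) + K_2e^(3t)(0,-1).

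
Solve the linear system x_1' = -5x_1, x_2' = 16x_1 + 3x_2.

x_1(t) = K_2e^(-5t), x_2(t) = K_1e^(3t) - 2K_2e^(-5t)

Coefficient matrix A = [[-5, 0], [16, 3]].
Characteristic polynomial det(A - λI) = λ^2 + 2λ - 15 = 0.
Eigenvalues λ = 3, -5.
For λ=3: (A-λI) row 1 is [-8, 0], so an eigenvector is (0, 1).
For λ=-5: (A-λI) row 2 is [16, 8], so an eigenvector is (1, -2).
General solution: K_1e^(3t)(0,1) + K_2e^(-5t)(1,-2).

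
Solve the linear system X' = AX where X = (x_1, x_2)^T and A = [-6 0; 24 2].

Coefficient matrix A = [[-6, 0], [24, 2]].
Characteristic polynomial det(A - λI) = λ^2 + 4λ - 12 = 0.
Eigenvalues λ = 2, -6.
For λ=2: (A-λI) row 1 is [-8, 0], so an eigenvector is (0, 1).
For λ=-6: (A-λI) row 2 is [24, 8], so an eigenvector is (1, -3).
General solution: c_1e^(2t)(0,1) + c_2e^(-6t)(1,-3).

x_1(t) = c_2e^(-6t), x_2(t) = c_1e^(2t) - 3c_2e^(-6t)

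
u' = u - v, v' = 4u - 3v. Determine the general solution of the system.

u(t) = -C_1e^(-t) - C_2te^(-t), v(t) = -2C_1e^(-t) - 2C_2te^(-t) + C_2e^(-t)

Coefficient matrix A = [[1, -1], [4, -3]].
Characteristic polynomial det(A - λI) = λ^2 + 2λ + 1 = 0.
Single eigenvalue λ = -1 with algebraic multiplicity 2.
Eigenvector v = (-1,-2); generalized eigenvector w with (A-λI)w=v is (0,1).
General solution: e^(-t)[C_1·v + C_2·(t·v + w)].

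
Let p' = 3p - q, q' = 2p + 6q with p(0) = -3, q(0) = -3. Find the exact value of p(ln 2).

A = [[3,-1],[2,6]]; eigenvalues λ = 5, 4.
Eigenvectors: (-1,2) for λ=5, (-1,1) for λ=4.
From the initial condition, c_1 = -6, c_2 = 9.
p(ln 2) = (-6)(2^5)(-1) + (9)(2^4)(-1) = 48.

48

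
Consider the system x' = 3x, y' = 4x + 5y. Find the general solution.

x(t) = K_1e^(3t), y(t) = -2K_1e^(3t) - K_2e^(5t)

Coefficient matrix A = [[3, 0], [4, 5]].
Characteristic polynomial det(A - λI) = λ^2 - 8λ + 15 = 0.
Eigenvalues λ = 3, 5.
For λ=3: (A-λI) row 2 is [4, 2], so an eigenvector is (1, -2).
For λ=5: (A-λI) row 1 is [-2, 0], so an eigenvector is (0, -1).
General solution: K_1e^(3t)(1,-2) + K_2e^(5t)(0,-1).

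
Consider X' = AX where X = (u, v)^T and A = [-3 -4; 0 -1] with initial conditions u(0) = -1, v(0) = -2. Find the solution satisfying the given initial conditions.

u(t) = 4e^(-t) - 5e^(-3t), v(t) = -2e^(-t)

Coefficient matrix A = [[-3, -4], [0, -1]].
Characteristic polynomial det(A - λI) = λ^2 + 4λ + 3 = 0.
Eigenvalues λ = -3, -1.
For λ=-3: (A-λI) row 1 is [0, -4], so an eigenvector is (-1, 0).
For λ=-1: (A-λI) row 1 is [-2, -4], so an eigenvector is (-2, 1).
General solution: K_1e^(-3t)(-1,0) + K_2e^(-t)(-2,1).
Applying u(0)=-1, v(0)=-2 gives K_1=5, K_2=-2.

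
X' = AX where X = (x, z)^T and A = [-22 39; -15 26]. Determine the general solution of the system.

Coefficient matrix A = [[-22, 39], [-15, 26]].
Characteristic polynomial det(A - λI) = λ^2 - 4λ + 13 = 0.
Eigenvalues λ = 2 ± 3i (complex conjugate pair).
For λ=2+3i: an eigenvector is (-3,-2) - i(-2,-1) = (-3 + 2i, -2 + i).
A real fundamental pair from Re and Im of e^((2+3i)t)v: X_1 = e^(2t)(cos(3t)·(-3,-2) + sin(3t)·(-2,-1)), X_2 = e^(2t)(sin(3t)·(-3,-2) - cos(3t)·(-2,-1)).
General solution: C_1X_1 + C_2X_2.

x(t) = -2C_1e^(2t)sin(3t) - 3C_1e^(2t)cos(3t) - 3C_2e^(2t)sin(3t) + 2C_2e^(2t)cos(3t), z(t) = -C_1e^(2t)sin(3t) - 2C_1e^(2t)cos(3t) - 2C_2e^(2t)sin(3t) + C_2e^(2t)cos(3t)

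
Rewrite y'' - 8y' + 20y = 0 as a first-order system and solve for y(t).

Let x_1 = y, x_2 = y'. Then x_1' = x_2 and x_2' = -20x_1 + 8x_2.
A = [[0,1],[-20,8]]; det(A-λI) = λ^2 - 8λ + 20.
Eigenvalues λ = 4 ± 2i.

y(t) = K_1e^(4t)cos(2t) + K_2e^(4t)sin(2t)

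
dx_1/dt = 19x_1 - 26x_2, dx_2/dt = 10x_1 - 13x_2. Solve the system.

Coefficient matrix A = [[19, -26], [10, -13]].
Characteristic polynomial det(A - λI) = λ^2 - 6λ + 13 = 0.
Eigenvalues λ = 3 ± 2i (complex conjugate pair).
For λ=3+2i: an eigenvector is (-3,-2) - i(2,1) = (-3 - 2i, -2 - i).
A real fundamental pair from Re and Im of e^((3+2i)t)v: X_1 = e^(3t)(cos(2t)·(-3,-2) + sin(2t)·(2,1)), X_2 = e^(3t)(sin(2t)·(-3,-2) - cos(2t)·(2,1)).
General solution: c_1X_1 + c_2X_2.

x_1(t) = 2c_1e^(3t)sin(2t) - 3c_1e^(3t)cos(2t) - 3c_2e^(3t)sin(2t) - 2c_2e^(3t)cos(2t), x_2(t) = c_1e^(3t)sin(2t) - 2c_1e^(3t)cos(2t) - 2c_2e^(3t)sin(2t) - c_2e^(3t)cos(2t)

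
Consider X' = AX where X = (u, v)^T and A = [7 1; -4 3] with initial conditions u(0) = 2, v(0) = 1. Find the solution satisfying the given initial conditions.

Coefficient matrix A = [[7, 1], [-4, 3]].
Characteristic polynomial det(A - λI) = λ^2 - 10λ + 25 = 0.
Single eigenvalue λ = 5 with algebraic multiplicity 2.
Eigenvector v = (-1,2); generalized eigenvector w with (A-λI)w=v is (0,-1).
General solution: e^(5t)[c_1·v + c_2·(t·v + w)].
Applying u(0)=2, v(0)=1 gives c_1=-2, c_2=-5.

u(t) = 5te^(5t) + 2e^(5t), v(t) = -10te^(5t) + e^(5t)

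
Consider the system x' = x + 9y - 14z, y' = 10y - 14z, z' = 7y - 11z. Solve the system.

x(t) = 2c_1e^(3t) - c_2e^(-4t) + c_3e^(t), y(t) = 2c_1e^(3t) - c_2e^(-4t), z(t) = c_1e^(3t) - c_2e^(-4t)

Coefficient matrix A = [[1, 9, -14], [0, 10, -14], [0, 7, -11]].
det(A - λI) = 0 gives eigenvalues λ = 3, -4, 1.
For λ=3: eigenvector (2,2,1).
For λ=-4: eigenvector (-1,-1,-1).
For λ=1: eigenvector (1,0,0).
General solution: c_1e^(3t)(2,2,1) + c_2e^(-4t)(-1,-1,-1) + c_3e^(t)(1,0,0).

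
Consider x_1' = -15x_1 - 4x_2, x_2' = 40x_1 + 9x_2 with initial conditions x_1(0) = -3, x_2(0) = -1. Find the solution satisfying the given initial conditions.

Coefficient matrix A = [[-15, -4], [40, 9]].
Characteristic polynomial det(A - λI) = λ^2 + 6λ + 25 = 0.
Eigenvalues λ = -3 ± 4i (complex conjugate pair).
For λ=-3+4i: an eigenvector is (-1,3) - i(0,-1) = (-1, 3 + i).
A real fundamental pair from Re and Im of e^((-3+4i)t)v: X_1 = e^(-3t)(cos(4t)·(-1,3) + sin(4t)·(0,-1)), X_2 = e^(-3t)(sin(4t)·(-1,3) - cos(4t)·(0,-1)).
General solution: K_1X_1 + K_2X_2.
Applying x_1(0)=-3, x_2(0)=-1 gives K_1=3, K_2=-10.

x_1(t) = 10e^(-3t)sin(4t) - 3e^(-3t)cos(4t), x_2(t) = -33e^(-3t)sin(4t) - e^(-3t)cos(4t)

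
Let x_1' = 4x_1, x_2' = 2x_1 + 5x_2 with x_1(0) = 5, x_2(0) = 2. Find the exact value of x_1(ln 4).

1280

A = [[4,0],[2,5]]; eigenvalues λ = 4, 5.
Eigenvectors: (-1,2) for λ=4, (0,-1) for λ=5.
From the initial condition, c_1 = -5, c_2 = -12.
x_1(ln 4) = (-5)(4^4)(-1) + (-12)(4^5)(0) = 1280.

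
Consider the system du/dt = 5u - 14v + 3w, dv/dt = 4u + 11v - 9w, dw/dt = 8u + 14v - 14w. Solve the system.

Coefficient matrix A = [[5, -14, 3], [4, 11, -9], [8, 14, -14]].
det(A - λI) = 0 gives eigenvalues λ = -3, 1, 4.
For λ=-3: eigenvector (-1,-1,-2).
For λ=1: eigenvector (2,1,2).
For λ=4: eigenvector (5,1,3).
General solution: c_1e^(-3t)(-1,-1,-2) + c_2e^(t)(2,1,2) + c_3e^(4t)(5,1,3).

u(t) = -c_1e^(-3t) + 2c_2e^(t) + 5c_3e^(4t), v(t) = -c_1e^(-3t) + c_2e^(t) + c_3e^(4t), w(t) = -2c_1e^(-3t) + 2c_2e^(t) + 3c_3e^(4t)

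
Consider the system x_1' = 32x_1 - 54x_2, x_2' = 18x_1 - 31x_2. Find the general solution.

Coefficient matrix A = [[32, -54], [18, -31]].
Characteristic polynomial det(A - λI) = λ^2 - λ - 20 = 0.
Eigenvalues λ = -4, 5.
For λ=-4: (A-λI) row 1 is [36, -54], so an eigenvector is (-3, -2).
For λ=5: (A-λI) row 1 is [27, -54], so an eigenvector is (2, 1).
General solution: C_1e^(-4t)(-3,-2) + C_2e^(5t)(2,1).

x_1(t) = -3C_1e^(-4t) + 2C_2e^(5t), x_2(t) = -2C_1e^(-4t) + C_2e^(5t)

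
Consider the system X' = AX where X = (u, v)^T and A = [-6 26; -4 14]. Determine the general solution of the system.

u(t) = -3C_1e^(4t)sin(2t) - 2C_1e^(4t)cos(2t) - 2C_2e^(4t)sin(2t) + 3C_2e^(4t)cos(2t), v(t) = -C_1e^(4t)sin(2t) - C_1e^(4t)cos(2t) - C_2e^(4t)sin(2t) + C_2e^(4t)cos(2t)

Coefficient matrix A = [[-6, 26], [-4, 14]].
Characteristic polynomial det(A - λI) = λ^2 - 8λ + 20 = 0.
Eigenvalues λ = 4 ± 2i (complex conjugate pair).
For λ=4+2i: an eigenvector is (-2,-1) - i(-3,-1) = (-2 + 3i, -1 + i).
A real fundamental pair from Re and Im of e^((4+2i)t)v: X_1 = e^(4t)(cos(2t)·(-2,-1) + sin(2t)·(-3,-1)), X_2 = e^(4t)(sin(2t)·(-2,-1) - cos(2t)·(-3,-1)).
General solution: C_1X_1 + C_2X_2.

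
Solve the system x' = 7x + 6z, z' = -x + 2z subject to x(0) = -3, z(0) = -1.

Coefficient matrix A = [[7, 6], [-1, 2]].
Characteristic polynomial det(A - λI) = λ^2 - 9λ + 20 = 0.
Eigenvalues λ = 5, 4.
For λ=5: (A-λI) row 1 is [2, 6], so an eigenvector is (-3, 1).
For λ=4: (A-λI) row 1 is [3, 6], so an eigenvector is (-2, 1).
General solution: K_1e^(5t)(-3,1) + K_2e^(4t)(-2,1).
Applying x(0)=-3, z(0)=-1 gives K_1=5, K_2=-6.

x(t) = -15e^(5t) + 12e^(4t), z(t) = 5e^(5t) - 6e^(4t)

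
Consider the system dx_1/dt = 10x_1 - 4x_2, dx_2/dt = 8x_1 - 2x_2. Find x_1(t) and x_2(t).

Coefficient matrix A = [[10, -4], [8, -2]].
Characteristic polynomial det(A - λI) = λ^2 - 8λ + 12 = 0.
Eigenvalues λ = 6, 2.
For λ=6: (A-λI) row 1 is [4, -4], so an eigenvector is (1, 1).
For λ=2: (A-λI) row 1 is [8, -4], so an eigenvector is (1, 2).
General solution: c_1e^(6t)(1,1) + c_2e^(2t)(1,2).

x_1(t) = c_1e^(6t) + c_2e^(2t), x_2(t) = c_1e^(6t) + 2c_2e^(2t)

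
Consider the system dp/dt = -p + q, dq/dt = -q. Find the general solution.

p(t) = -c_1e^(-t) - c_2te^(-t) + 3c_2e^(-t), q(t) = -c_2e^(-t)

Coefficient matrix A = [[-1, 1], [0, -1]].
Characteristic polynomial det(A - λI) = λ^2 + 2λ + 1 = 0.
Single eigenvalue λ = -1 with algebraic multiplicity 2.
Eigenvector v = (-1,0); generalized eigenvector w with (A-λI)w=v is (3,-1).
General solution: e^(-t)[c_1·v + c_2·(t·v + w)].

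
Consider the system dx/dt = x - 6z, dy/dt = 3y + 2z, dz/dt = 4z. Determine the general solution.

Coefficient matrix A = [[1, 0, -6], [0, 3, 2], [0, 0, 4]].
det(A - λI) = 0 gives eigenvalues λ = 3, 1, 4.
For λ=3: eigenvector (0,1,0).
For λ=1: eigenvector (1,0,0).
For λ=4: eigenvector (-2,2,1).
General solution: c_1e^(3t)(0,1,0) + c_2e^(t)(1,0,0) + c_3e^(4t)(-2,2,1).

x(t) = c_2e^(t) - 2c_3e^(4t), y(t) = c_1e^(3t) + 2c_3e^(4t), z(t) = c_3e^(4t)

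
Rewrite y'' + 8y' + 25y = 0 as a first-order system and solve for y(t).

Let x_1 = y, x_2 = y'. Then x_1' = x_2 and x_2' = -25x_1 - 8x_2.
A = [[0,1],[-25,-8]]; det(A-λI) = λ^2 + 8λ + 25.
Eigenvalues λ = -4 ± 3i.

y(t) = K_1e^(-4t)cos(3t) + K_2e^(-4t)sin(3t)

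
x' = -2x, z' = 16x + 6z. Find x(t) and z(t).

x(t) = c_2e^(-2t), z(t) = c_1e^(6t) - 2c_2e^(-2t)

Coefficient matrix A = [[-2, 0], [16, 6]].
Characteristic polynomial det(A - λI) = λ^2 - 4λ - 12 = 0.
Eigenvalues λ = 6, -2.
For λ=6: (A-λI) row 1 is [-8, 0], so an eigenvector is (0, 1).
For λ=-2: (A-λI) row 2 is [16, 8], so an eigenvector is (1, -2).
General solution: c_1e^(6t)(0,1) + c_2e^(-2t)(1,-2).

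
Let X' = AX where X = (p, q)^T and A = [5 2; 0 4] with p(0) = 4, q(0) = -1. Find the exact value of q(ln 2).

A = [[5,2],[0,4]]; eigenvalues λ = 4, 5.
Eigenvectors: (-2,1) for λ=4, (-1,0) for λ=5.
From the initial condition, c_1 = -1, c_2 = -2.
q(ln 2) = (-1)(2^4)(1) + (-2)(2^5)(0) = -16.

-16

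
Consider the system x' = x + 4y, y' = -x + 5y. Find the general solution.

x(t) = 2K_1e^(3t) + 2K_2te^(3t) + K_2e^(3t), y(t) = K_1e^(3t) + K_2te^(3t) + K_2e^(3t)

Coefficient matrix A = [[1, 4], [-1, 5]].
Characteristic polynomial det(A - λI) = λ^2 - 6λ + 9 = 0.
Single eigenvalue λ = 3 with algebraic multiplicity 2.
Eigenvector v = (2,1); generalized eigenvector w with (A-λI)w=v is (1,1).
General solution: e^(3t)[K_1·v + K_2·(t·v + w)].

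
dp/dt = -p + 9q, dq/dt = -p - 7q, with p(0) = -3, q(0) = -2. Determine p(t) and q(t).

Coefficient matrix A = [[-1, 9], [-1, -7]].
Characteristic polynomial det(A - λI) = λ^2 + 8λ + 16 = 0.
Single eigenvalue λ = -4 with algebraic multiplicity 2.
Eigenvector v = (3,-1); generalized eigenvector w with (A-λI)w=v is (-2,1).
General solution: e^(-4t)[c_1·v + c_2·(t·v + w)].
Applying p(0)=-3, q(0)=-2 gives c_1=-7, c_2=-9.

p(t) = -27te^(-4t) - 3e^(-4t), q(t) = 9te^(-4t) - 2e^(-4t)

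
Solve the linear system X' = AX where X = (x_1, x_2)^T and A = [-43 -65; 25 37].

x_1(t) = 3c_1e^(-3t)sin(5t) - 2c_1e^(-3t)cos(5t) - 2c_2e^(-3t)sin(5t) - 3c_2e^(-3t)cos(5t), x_2(t) = -2c_1e^(-3t)sin(5t) + c_1e^(-3t)cos(5t) + c_2e^(-3t)sin(5t) + 2c_2e^(-3t)cos(5t)

Coefficient matrix A = [[-43, -65], [25, 37]].
Characteristic polynomial det(A - λI) = λ^2 + 6λ + 34 = 0.
Eigenvalues λ = -3 ± 5i (complex conjugate pair).
For λ=-3+5i: an eigenvector is (-2,1) - i(3,-2) = (-2 - 3i, 1 + 2i).
A real fundamental pair from Re and Im of e^((-3+5i)t)v: X_1 = e^(-3t)(cos(5t)·(-2,1) + sin(5t)·(3,-2)), X_2 = e^(-3t)(sin(5t)·(-2,1) - cos(5t)·(3,-2)).
General solution: c_1X_1 + c_2X_2.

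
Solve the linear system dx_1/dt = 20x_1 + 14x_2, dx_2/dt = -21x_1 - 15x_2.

Coefficient matrix A = [[20, 14], [-21, -15]].
Characteristic polynomial det(A - λI) = λ^2 - 5λ - 6 = 0.
Eigenvalues λ = 6, -1.
For λ=6: (A-λI) row 1 is [14, 14], so an eigenvector is (-1, 1).
For λ=-1: (A-λI) row 1 is [21, 14], so an eigenvector is (-2, 3).
General solution: C_1e^(6t)(-1,1) + C_2e^(-t)(-2,3).

x_1(t) = -C_1e^(6t) - 2C_2e^(-t), x_2(t) = C_1e^(6t) + 3C_2e^(-t)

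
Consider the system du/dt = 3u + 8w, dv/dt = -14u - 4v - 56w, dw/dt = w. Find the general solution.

u(t) = C_2e^(3t) - 4C_3e^(t), v(t) = C_1e^(-4t) - 2C_2e^(3t), w(t) = C_3e^(t)

Coefficient matrix A = [[3, 0, 8], [-14, -4, -56], [0, 0, 1]].
det(A - λI) = 0 gives eigenvalues λ = -4, 3, 1.
For λ=-4: eigenvector (0,1,0).
For λ=3: eigenvector (1,-2,0).
For λ=1: eigenvector (-4,0,1).
General solution: C_1e^(-4t)(0,1,0) + C_2e^(3t)(1,-2,0) + C_3e^(t)(-4,0,1).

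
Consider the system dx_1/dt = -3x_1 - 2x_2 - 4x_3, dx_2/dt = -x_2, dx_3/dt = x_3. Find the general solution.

x_1(t) = C_1e^(-t) + C_2e^(-3t) - C_3e^(t), x_2(t) = -C_1e^(-t), x_3(t) = C_3e^(t)

Coefficient matrix A = [[-3, -2, -4], [0, -1, 0], [0, 0, 1]].
det(A - λI) = 0 gives eigenvalues λ = -1, -3, 1.
For λ=-1: eigenvector (1,-1,0).
For λ=-3: eigenvector (1,0,0).
For λ=1: eigenvector (-1,0,1).
General solution: C_1e^(-t)(1,-1,0) + C_2e^(-3t)(1,0,0) + C_3e^(t)(-1,0,1).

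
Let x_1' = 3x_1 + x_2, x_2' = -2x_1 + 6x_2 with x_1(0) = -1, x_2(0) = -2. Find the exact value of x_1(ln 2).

A = [[3,1],[-2,6]]; eigenvalues λ = 4, 5.
Eigenvectors: (-1,-1) for λ=4, (-1,-2) for λ=5.
From the initial condition, c_1 = 0, c_2 = 1.
x_1(ln 2) = (0)(2^4)(-1) + (1)(2^5)(-1) = -32.

-32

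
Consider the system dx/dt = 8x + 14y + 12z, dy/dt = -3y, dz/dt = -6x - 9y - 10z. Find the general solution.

x(t) = C_1e^(-4t) + 2C_2e^(-3t) + 2C_3e^(2t), y(t) = C_2e^(-3t), z(t) = -C_1e^(-4t) - 3C_2e^(-3t) - C_3e^(2t)

Coefficient matrix A = [[8, 14, 12], [0, -3, 0], [-6, -9, -10]].
det(A - λI) = 0 gives eigenvalues λ = -4, -3, 2.
For λ=-4: eigenvector (1,0,-1).
For λ=-3: eigenvector (2,1,-3).
For λ=2: eigenvector (2,0,-1).
General solution: C_1e^(-4t)(1,0,-1) + C_2e^(-3t)(2,1,-3) + C_3e^(2t)(2,0,-1).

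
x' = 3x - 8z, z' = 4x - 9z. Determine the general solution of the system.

Coefficient matrix A = [[3, -8], [4, -9]].
Characteristic polynomial det(A - λI) = λ^2 + 6λ + 5 = 0.
Eigenvalues λ = -5, -1.
For λ=-5: (A-λI) row 1 is [8, -8], so an eigenvector is (1, 1).
For λ=-1: (A-λI) row 1 is [4, -8], so an eigenvector is (-2, -1).
General solution: c_1e^(-5t)(1,1) + c_2e^(-t)(-2,-1).

x(t) = c_1e^(-5t) - 2c_2e^(-t), z(t) = c_1e^(-5t) - c_2e^(-t)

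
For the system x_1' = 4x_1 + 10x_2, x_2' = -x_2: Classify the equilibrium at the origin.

saddle

A = [[4,10],[0,-1]]; det(A-λI) = λ^2 - 3λ - 4.
λ = -1, 4: opposite signs.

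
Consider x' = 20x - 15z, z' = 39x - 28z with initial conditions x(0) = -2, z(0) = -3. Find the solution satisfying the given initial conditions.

Coefficient matrix A = [[20, -15], [39, -28]].
Characteristic polynomial det(A - λI) = λ^2 + 8λ + 25 = 0.
Eigenvalues λ = -4 ± 3i (complex conjugate pair).
For λ=-4+3i: an eigenvector is (1,2) - i(-2,-3) = (1 + 2i, 2 + 3i).
A real fundamental pair from Re and Im of e^((-4+3i)t)v: X_1 = e^(-4t)(cos(3t)·(1,2) + sin(3t)·(-2,-3)), X_2 = e^(-4t)(sin(3t)·(1,2) - cos(3t)·(-2,-3)).
General solution: C_1X_1 + C_2X_2.
Applying x(0)=-2, z(0)=-3 gives C_1=0, C_2=-1.

x(t) = -e^(-4t)sin(3t) - 2e^(-4t)cos(3t), z(t) = -2e^(-4t)sin(3t) - 3e^(-4t)cos(3t)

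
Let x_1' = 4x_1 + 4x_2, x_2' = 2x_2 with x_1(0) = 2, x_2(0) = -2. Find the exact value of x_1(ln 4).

-448

A = [[4,4],[0,2]]; eigenvalues λ = 4, 2.
Eigenvectors: (1,0) for λ=4, (2,-1) for λ=2.
From the initial condition, c_1 = -2, c_2 = 2.
x_1(ln 4) = (-2)(4^4)(1) + (2)(4^2)(2) = -448.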